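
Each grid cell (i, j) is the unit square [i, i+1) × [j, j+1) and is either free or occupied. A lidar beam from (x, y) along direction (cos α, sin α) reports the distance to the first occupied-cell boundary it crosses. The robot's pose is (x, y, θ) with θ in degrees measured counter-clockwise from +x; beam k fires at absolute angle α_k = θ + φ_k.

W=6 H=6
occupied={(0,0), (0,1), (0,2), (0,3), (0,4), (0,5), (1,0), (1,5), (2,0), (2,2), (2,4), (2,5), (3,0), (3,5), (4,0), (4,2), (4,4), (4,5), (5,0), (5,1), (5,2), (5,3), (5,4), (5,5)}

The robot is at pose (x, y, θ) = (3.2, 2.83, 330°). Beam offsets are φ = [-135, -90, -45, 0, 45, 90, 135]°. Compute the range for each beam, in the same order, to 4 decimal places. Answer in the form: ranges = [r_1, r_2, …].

beam 1: φ=-135°, α=195°
  cosα=-0.9659 sinα=-0.2588 | (3,2) | tMaxX 0.2071 tMaxY 3.2069 | tΔX 1.0353 tΔY 3.8637
    t=0.2071 [x] (2,2) — stop
  → r_1 = 0.2071
beam 2: φ=-90°, α=240°
  cosα=-0.5000 sinα=-0.8660 | (3,2) | tMaxX 0.4000 tMaxY 0.9584 | tΔX 2.0000 tΔY 1.1547
    t=0.4000 [x] (2,2) — stop
  → r_2 = 0.4000
beam 3: φ=-45°, α=285°
  cosα=0.2588 sinα=-0.9659 | (3,2) | tMaxX 3.0910 tMaxY 0.8593 | tΔX 3.8637 tΔY 1.0353
    t=0.8593 [y] (3,1)
    t=1.8946 [y] (3,0) — stop
  → r_3 = 1.8946
beam 4: φ=0°, α=330°
  cosα=0.8660 sinα=-0.5000 | (3,2) | tMaxX 0.9238 tMaxY 1.6600 | tΔX 1.1547 tΔY 2.0000
    t=0.9238 [x] (4,2) — stop
  → r_4 = 0.9238
beam 5: φ=45°, α=15°
  cosα=0.9659 sinα=0.2588 | (3,2) | tMaxX 0.8282 tMaxY 0.6568 | tΔX 1.0353 tΔY 3.8637
    t=0.6568 [y] (3,3)
    t=0.8282 [x] (4,3)
    t=1.8635 [x] (5,3) — stop
  → r_5 = 1.8635
beam 6: φ=90°, α=60°
  cosα=0.5000 sinα=0.8660 | (3,2) | tMaxX 1.6000 tMaxY 0.1963 | tΔX 2.0000 tΔY 1.1547
    t=0.1963 [y] (3,3)
    t=1.3510 [y] (3,4)
    t=1.6000 [x] (4,4) — stop
  → r_6 = 1.6000
beam 7: φ=135°, α=105°
  cosα=-0.2588 sinα=0.9659 | (3,2) | tMaxX 0.7727 tMaxY 0.1760 | tΔX 3.8637 tΔY 1.0353
    t=0.1760 [y] (3,3)
    t=0.7727 [x] (2,3)
    t=1.2113 [y] (2,4) — stop
  → r_7 = 1.2113

ranges = [0.2071, 0.4000, 1.8946, 0.9238, 1.8635, 1.6000, 1.2113]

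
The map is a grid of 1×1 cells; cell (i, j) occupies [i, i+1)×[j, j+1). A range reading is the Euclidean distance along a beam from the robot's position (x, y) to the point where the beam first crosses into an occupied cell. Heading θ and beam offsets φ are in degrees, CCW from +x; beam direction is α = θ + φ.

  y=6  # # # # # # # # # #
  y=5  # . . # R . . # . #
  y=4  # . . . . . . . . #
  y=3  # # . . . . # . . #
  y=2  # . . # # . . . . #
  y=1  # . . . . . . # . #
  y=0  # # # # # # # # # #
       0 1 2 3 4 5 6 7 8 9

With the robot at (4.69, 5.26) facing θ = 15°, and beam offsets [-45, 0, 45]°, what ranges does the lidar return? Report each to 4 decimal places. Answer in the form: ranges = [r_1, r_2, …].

ranges = [2.5200, 2.3915, 0.8545]

beam 1: φ=-45°, α=330°
  d=(0.8660,-0.5000)  start (4,5)  tX=0.3580 tY=0.5200  stride 1/|dx|=1.1547 1/|dy|=2.0000
    cross x-line → (5,5), t=0.3580
    cross y-line → (5,4), t=0.5200
    cross x-line → (6,4), t=1.5127
    cross y-line → (6,3), t=2.5200 (wall)
  → r_1 = 2.5200
beam 2: φ=0°, α=15°
  d=(0.9659,0.2588)  start (4,5)  tX=0.3209 tY=2.8591  stride 1/|dx|=1.0353 1/|dy|=3.8637
    cross x-line → (5,5), t=0.3209
    cross x-line → (6,5), t=1.3562
    cross x-line → (7,5), t=2.3915 (wall)
  → r_2 = 2.3915
beam 3: φ=45°, α=60°
  d=(0.5000,0.8660)  start (4,5)  tX=0.6200 tY=0.8545  stride 1/|dx|=2.0000 1/|dy|=1.1547
    cross x-line → (5,5), t=0.6200
    cross y-line → (5,6), t=0.8545 (wall)
  → r_3 = 0.8545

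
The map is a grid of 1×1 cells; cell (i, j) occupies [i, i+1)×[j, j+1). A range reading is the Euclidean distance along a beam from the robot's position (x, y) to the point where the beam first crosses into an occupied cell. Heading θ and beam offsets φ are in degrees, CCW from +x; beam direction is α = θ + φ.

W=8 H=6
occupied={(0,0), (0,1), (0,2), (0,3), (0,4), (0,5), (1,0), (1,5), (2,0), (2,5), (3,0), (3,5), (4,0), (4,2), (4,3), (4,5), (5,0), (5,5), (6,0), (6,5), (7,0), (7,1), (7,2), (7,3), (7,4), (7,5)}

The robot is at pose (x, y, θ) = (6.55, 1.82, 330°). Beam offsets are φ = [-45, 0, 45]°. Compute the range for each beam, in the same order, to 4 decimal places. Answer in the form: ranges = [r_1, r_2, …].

ranges = [0.8489, 0.5196, 0.4659]

beam 1: φ=-45°, α=285°
  d=(0.2588,-0.9659)  start (6,1)  tX=1.7387 tY=0.8489  stride 1/|dx|=3.8637 1/|dy|=1.0353
    cross y-line → (6,0), t=0.8489 (wall)
  → r_1 = 0.8489
beam 2: φ=0°, α=330°
  d=(0.8660,-0.5000)  start (6,1)  tX=0.5196 tY=1.6400  stride 1/|dx|=1.1547 1/|dy|=2.0000
    cross x-line → (7,1), t=0.5196 (wall)
  → r_2 = 0.5196
beam 3: φ=45°, α=15°
  d=(0.9659,0.2588)  start (6,1)  tX=0.4659 tY=0.6955  stride 1/|dx|=1.0353 1/|dy|=3.8637
    cross x-line → (7,1), t=0.4659 (wall)
  → r_3 = 0.4659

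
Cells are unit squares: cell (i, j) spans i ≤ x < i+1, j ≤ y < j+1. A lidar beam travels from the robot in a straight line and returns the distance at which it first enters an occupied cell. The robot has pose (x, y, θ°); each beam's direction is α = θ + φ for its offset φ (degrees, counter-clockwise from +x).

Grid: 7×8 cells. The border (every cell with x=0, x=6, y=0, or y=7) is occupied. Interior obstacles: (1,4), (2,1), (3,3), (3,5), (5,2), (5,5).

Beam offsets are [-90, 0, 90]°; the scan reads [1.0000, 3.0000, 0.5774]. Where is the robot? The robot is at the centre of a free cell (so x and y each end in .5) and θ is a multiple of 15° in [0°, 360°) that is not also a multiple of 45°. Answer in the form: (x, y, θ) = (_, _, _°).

The pose lattice has 24·16 = 384 candidates. Test each by forward raycasting.
  (5.5, 1.5, 60°): beam 1 = 0.5774 ≠ 1.0000 ✗
  (2.5, 5.5, 15°): beam 1 = 1.9319 ≠ 1.0000 ✗
  (2.5, 5.5, 255°): beam 1 = 1.5529 ≠ 1.0000 ✗
  …
  (1.5, 2.5, 60°): r_1=1.0000, r_2=3.0000, r_3=0.5774 — all match ✓
Only this pose fits every beam.

(x, y, θ) = (1.5, 2.5, 60°)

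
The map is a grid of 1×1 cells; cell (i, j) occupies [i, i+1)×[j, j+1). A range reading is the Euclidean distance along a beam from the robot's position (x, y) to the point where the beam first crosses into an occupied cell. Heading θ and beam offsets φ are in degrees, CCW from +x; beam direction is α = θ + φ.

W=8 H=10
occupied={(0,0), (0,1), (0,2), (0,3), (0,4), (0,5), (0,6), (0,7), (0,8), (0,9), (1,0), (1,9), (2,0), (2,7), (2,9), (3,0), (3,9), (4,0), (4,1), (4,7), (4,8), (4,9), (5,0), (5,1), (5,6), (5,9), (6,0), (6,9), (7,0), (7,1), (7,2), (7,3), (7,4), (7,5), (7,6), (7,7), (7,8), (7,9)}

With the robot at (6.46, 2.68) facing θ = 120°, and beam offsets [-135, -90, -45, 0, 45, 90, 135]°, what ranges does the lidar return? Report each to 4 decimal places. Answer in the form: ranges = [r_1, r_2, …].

beam 1: φ=-135°, α=345°
  dir = (cos 345°, sin 345°) = (0.9659, -0.2588); from cell (6,2)
  next x-line at t=0.5590, next y-line at t=2.6273; Δt_x=1.0353, Δt_y=3.8637
    x: enter (7,2) at t=0.5590 ← occupied
  → r_1 = 0.5590
beam 2: φ=-90°, α=30°
  dir = (cos 30°, sin 30°) = (0.8660, 0.5000); from cell (6,2)
  next x-line at t=0.6235, next y-line at t=0.6400; Δt_x=1.1547, Δt_y=2.0000
    x: enter (7,2) at t=0.6235 ← occupied
  → r_2 = 0.6235
beam 3: φ=-45°, α=75°
  dir = (cos 75°, sin 75°) = (0.2588, 0.9659); from cell (6,2)
  next x-line at t=2.0864, next y-line at t=0.3313; Δt_x=3.8637, Δt_y=1.0353
    y: enter (6,3) at t=0.3313
    y: enter (6,4) at t=1.3666
    x: enter (7,4) at t=2.0864 ← occupied
  → r_3 = 2.0864
beam 4: φ=0°, α=120°
  dir = (cos 120°, sin 120°) = (-0.5000, 0.8660); from cell (6,2)
  next x-line at t=0.9200, next y-line at t=0.3695; Δt_x=2.0000, Δt_y=1.1547
    y: enter (6,3) at t=0.3695
    x: enter (5,3) at t=0.9200
    y: enter (5,4) at t=1.5242
    y: enter (5,5) at t=2.6789
    x: enter (4,5) at t=2.9200
    y: enter (4,6) at t=3.8336
    x: enter (3,6) at t=4.9200
    y: enter (3,7) at t=4.9883
    y: enter (3,8) at t=6.1430
    x: enter (2,8) at t=6.9200
    y: enter (2,9) at t=7.2977 ← occupied
  → r_4 = 7.2977
beam 5: φ=45°, α=165°
  dir = (cos 165°, sin 165°) = (-0.9659, 0.2588); from cell (6,2)
  next x-line at t=0.4762, next y-line at t=1.2364; Δt_x=1.0353, Δt_y=3.8637
    x: enter (5,2) at t=0.4762
    y: enter (5,3) at t=1.2364
    x: enter (4,3) at t=1.5115
    x: enter (3,3) at t=2.5468
    x: enter (2,3) at t=3.5821
    x: enter (1,3) at t=4.6173
    y: enter (1,4) at t=5.1001
    x: enter (0,4) at t=5.6526 ← occupied
  → r_5 = 5.6526
beam 6: φ=90°, α=210°
  dir = (cos 210°, sin 210°) = (-0.8660, -0.5000); from cell (6,2)
  next x-line at t=0.5312, next y-line at t=1.3600; Δt_x=1.1547, Δt_y=2.0000
    x: enter (5,2) at t=0.5312
    y: enter (5,1) at t=1.3600 ← occupied
  → r_6 = 1.3600
beam 7: φ=135°, α=255°
  dir = (cos 255°, sin 255°) = (-0.2588, -0.9659); from cell (6,2)
  next x-line at t=1.7773, next y-line at t=0.7040; Δt_x=3.8637, Δt_y=1.0353
    y: enter (6,1) at t=0.7040
    y: enter (6,0) at t=1.7393 ← occupied
  → r_7 = 1.7393

ranges = [0.5590, 0.6235, 2.0864, 7.2977, 5.6526, 1.3600, 1.7393]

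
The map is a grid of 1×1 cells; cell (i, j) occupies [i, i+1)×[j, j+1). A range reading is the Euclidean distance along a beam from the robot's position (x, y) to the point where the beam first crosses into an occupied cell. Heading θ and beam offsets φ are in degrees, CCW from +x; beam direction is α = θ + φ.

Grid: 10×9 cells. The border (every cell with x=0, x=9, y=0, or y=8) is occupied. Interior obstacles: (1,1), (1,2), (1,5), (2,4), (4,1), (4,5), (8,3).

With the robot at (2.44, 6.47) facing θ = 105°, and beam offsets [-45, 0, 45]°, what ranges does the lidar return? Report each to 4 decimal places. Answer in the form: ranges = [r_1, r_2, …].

ranges = [1.7667, 1.5840, 1.6628]

beam 1: φ=-45°, α=60°
  direction (0.5000, 0.8660); cell (2,6); t to first gridline: x 1.1200, y 0.6120 (then +2.0000 / +1.1547)
    (2,7) via y @ 0.6120
    (3,7) via x @ 1.1200
    (3,8) via y @ 1.7667  # hit
  → r_1 = 1.7667
beam 2: φ=0°, α=105°
  direction (-0.2588, 0.9659); cell (2,6); t to first gridline: x 1.7000, y 0.5487 (then +3.8637 / +1.0353)
    (2,7) via y @ 0.5487
    (2,8) via y @ 1.5840  # hit
  → r_2 = 1.5840
beam 3: φ=45°, α=150°
  direction (-0.8660, 0.5000); cell (2,6); t to first gridline: x 0.5081, y 1.0600 (then +1.1547 / +2.0000)
    (1,6) via x @ 0.5081
    (1,7) via y @ 1.0600
    (0,7) via x @ 1.6628  # hit
  → r_3 = 1.6628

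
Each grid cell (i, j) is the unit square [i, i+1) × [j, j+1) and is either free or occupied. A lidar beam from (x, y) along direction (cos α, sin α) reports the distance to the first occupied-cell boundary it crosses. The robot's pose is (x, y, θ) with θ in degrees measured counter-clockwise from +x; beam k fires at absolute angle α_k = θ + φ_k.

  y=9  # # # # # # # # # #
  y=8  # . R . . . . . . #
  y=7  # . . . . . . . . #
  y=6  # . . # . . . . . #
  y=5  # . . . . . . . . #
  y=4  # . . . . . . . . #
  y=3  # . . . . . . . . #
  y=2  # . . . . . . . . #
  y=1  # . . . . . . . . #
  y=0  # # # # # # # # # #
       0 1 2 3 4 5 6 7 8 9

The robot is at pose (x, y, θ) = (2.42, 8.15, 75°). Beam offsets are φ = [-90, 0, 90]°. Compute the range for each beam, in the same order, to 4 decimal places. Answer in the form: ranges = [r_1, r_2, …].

ranges = [6.8121, 0.8800, 1.4701]

beam 1: φ=-90°, α=345°
  direction (0.9659, -0.2588); cell (2,8); t to first gridline: x 0.6005, y 0.5796 (then +1.0353 / +3.8637)
    (2,7) via y @ 0.5796
    (3,7) via x @ 0.6005
    (4,7) via x @ 1.6357
    (5,7) via x @ 2.6710
    (6,7) via x @ 3.7063
    (6,6) via y @ 4.4433
    (7,6) via x @ 4.7416
    (8,6) via x @ 5.7768
    (9,6) via x @ 6.8121  # hit
  → r_1 = 6.8121
beam 2: φ=0°, α=75°
  direction (0.2588, 0.9659); cell (2,8); t to first gridline: x 2.2409, y 0.8800 (then +3.8637 / +1.0353)
    (2,9) via y @ 0.8800  # hit
  → r_2 = 0.8800
beam 3: φ=90°, α=165°
  direction (-0.9659, 0.2588); cell (2,8); t to first gridline: x 0.4348, y 3.2841 (then +1.0353 / +3.8637)
    (1,8) via x @ 0.4348
    (0,8) via x @ 1.4701  # hit
  → r_3 = 1.4701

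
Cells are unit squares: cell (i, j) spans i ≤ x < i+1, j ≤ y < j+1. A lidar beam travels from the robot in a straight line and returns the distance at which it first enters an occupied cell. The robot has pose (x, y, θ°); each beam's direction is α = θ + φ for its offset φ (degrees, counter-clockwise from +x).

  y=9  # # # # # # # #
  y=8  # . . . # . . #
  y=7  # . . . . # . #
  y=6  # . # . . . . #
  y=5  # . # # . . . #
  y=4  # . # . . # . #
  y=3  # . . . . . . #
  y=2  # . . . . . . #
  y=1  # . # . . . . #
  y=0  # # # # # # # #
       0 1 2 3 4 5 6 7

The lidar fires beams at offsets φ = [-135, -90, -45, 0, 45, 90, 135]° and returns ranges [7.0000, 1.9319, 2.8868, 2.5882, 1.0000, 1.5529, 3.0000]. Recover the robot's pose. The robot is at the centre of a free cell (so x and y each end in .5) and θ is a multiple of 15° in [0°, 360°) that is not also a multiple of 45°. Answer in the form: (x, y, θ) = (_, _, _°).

Candidates: 40 free-cell centres × 16 headings = 640 poses. Raycast each; keep the one whose scan matches to 4 dp.
  (1.5, 6.5, 345°): beam 1 = 0.5774 ≠ 7.0000 ✗
  (4.5, 4.5, 165°): beam 1 = 0.5774 ≠ 7.0000 ✗
  (3.5, 7.5, 15°): beam 1 = 1.0000 ≠ 7.0000 ✗
  (2.5, 7.5, 105°): beam 1 = 5.1962 ≠ 7.0000 ✗
  …
  (3.5, 2.5, 195°): r_1=7.0000, r_2=1.9319, r_3=2.8868, r_4=2.5882, r_5=1.0000, r_6=1.5529, r_7=3.0000 — all match ✓
Only this pose fits every beam.

(x, y, θ) = (3.5, 2.5, 195°)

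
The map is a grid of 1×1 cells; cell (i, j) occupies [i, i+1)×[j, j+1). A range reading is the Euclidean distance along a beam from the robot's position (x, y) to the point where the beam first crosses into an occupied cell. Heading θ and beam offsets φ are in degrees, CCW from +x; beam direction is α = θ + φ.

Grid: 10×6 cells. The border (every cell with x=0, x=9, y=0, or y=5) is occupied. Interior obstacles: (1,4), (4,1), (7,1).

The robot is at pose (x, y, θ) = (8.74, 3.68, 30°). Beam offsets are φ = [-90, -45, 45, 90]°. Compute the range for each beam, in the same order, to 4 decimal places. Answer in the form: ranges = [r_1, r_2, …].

beam 1: φ=-90°, α=300°
  cosα=0.5000 sinα=-0.8660 | (8,3) | tMaxX 0.5200 tMaxY 0.7852 | tΔX 2.0000 tΔY 1.1547
    t=0.5200 [x] (9,3) — stop
  → r_1 = 0.5200
beam 2: φ=-45°, α=345°
  cosα=0.9659 sinα=-0.2588 | (8,3) | tMaxX 0.2692 tMaxY 2.6273 | tΔX 1.0353 tΔY 3.8637
    t=0.2692 [x] (9,3) — stop
  → r_2 = 0.2692
beam 3: φ=45°, α=75°
  cosα=0.2588 sinα=0.9659 | (8,3) | tMaxX 1.0046 tMaxY 0.3313 | tΔX 3.8637 tΔY 1.0353
    t=0.3313 [y] (8,4)
    t=1.0046 [x] (9,4) — stop
  → r_3 = 1.0046
beam 4: φ=90°, α=120°
  cosα=-0.5000 sinα=0.8660 | (8,3) | tMaxX 1.4800 tMaxY 0.3695 | tΔX 2.0000 tΔY 1.1547
    t=0.3695 [y] (8,4)
    t=1.4800 [x] (7,4)
    t=1.5242 [y] (7,5) — stop
  → r_4 = 1.5242

ranges = [0.5200, 0.2692, 1.0046, 1.5242]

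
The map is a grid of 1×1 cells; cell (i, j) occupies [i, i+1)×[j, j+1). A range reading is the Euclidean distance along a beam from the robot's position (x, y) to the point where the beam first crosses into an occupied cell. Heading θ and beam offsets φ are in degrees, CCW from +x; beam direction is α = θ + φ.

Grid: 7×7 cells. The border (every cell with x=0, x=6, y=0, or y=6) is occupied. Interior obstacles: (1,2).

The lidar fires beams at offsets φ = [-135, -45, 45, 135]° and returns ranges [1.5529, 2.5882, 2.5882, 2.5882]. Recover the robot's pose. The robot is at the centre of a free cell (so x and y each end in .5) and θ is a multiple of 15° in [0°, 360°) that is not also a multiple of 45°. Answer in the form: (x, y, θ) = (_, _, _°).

(x, y, θ) = (4.5, 3.5, 150°)

Enumerate (i+0.5, j+0.5, θ) over the 24 free cells and 16 admissible headings. For each, cast all 4 beams and compare to the given ranges.
  (4.5, 4.5, 345°): beam 1 = 3.0000 ≠ 1.5529 ✗
  (5.5, 3.5, 30°): beam 1 = 2.5882 ≠ 1.5529 ✗
  (5.5, 2.5, 120°): beam 1 = 0.5176 ≠ 1.5529 ✗
  (5.5, 5.5, 240°): beam 1 = 0.5176 ≠ 1.5529 ✗
  …
  (4.5, 3.5, 150°): r_1=1.5529, r_2=2.5882, r_3=2.5882, r_4=2.5882 — all match ✓
No second candidate reproduces the full scan.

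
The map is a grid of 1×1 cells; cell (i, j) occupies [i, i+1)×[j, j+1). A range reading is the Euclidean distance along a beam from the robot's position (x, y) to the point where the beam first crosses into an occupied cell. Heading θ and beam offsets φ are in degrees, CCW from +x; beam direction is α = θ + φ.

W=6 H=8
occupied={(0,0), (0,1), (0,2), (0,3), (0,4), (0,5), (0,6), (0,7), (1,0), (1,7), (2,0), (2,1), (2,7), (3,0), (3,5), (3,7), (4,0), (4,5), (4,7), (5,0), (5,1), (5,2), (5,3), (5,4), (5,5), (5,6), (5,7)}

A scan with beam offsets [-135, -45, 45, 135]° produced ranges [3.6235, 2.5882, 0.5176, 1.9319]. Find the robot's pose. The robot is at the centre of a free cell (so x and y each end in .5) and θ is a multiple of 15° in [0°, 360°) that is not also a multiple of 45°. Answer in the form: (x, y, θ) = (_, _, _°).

(x, y, θ) = (1.5, 4.5, 120°)

Enumerate (i+0.5, j+0.5, θ) over the 21 free cells and 16 admissible headings. For each, cast all 4 beams and compare to the given ranges.
  (4.5, 6.5, 75°): beam 1 = 0.5774 ≠ 3.6235 ✗
  (3.5, 6.5, 240°): beam 1 = 0.5176 ≠ 3.6235 ✗
  (1.5, 4.5, 150°): beam 1 = 1.9319 ≠ 3.6235 ✗
  (3.5, 3.5, 240°): beam 1 = 1.5529 ≠ 3.6235 ✗
  …
  (1.5, 4.5, 120°): r_1=3.6235, r_2=2.5882, r_3=0.5176, r_4=1.9319 — all match ✓
Unique over the lattice → pose = (1.5, 4.5, 120°).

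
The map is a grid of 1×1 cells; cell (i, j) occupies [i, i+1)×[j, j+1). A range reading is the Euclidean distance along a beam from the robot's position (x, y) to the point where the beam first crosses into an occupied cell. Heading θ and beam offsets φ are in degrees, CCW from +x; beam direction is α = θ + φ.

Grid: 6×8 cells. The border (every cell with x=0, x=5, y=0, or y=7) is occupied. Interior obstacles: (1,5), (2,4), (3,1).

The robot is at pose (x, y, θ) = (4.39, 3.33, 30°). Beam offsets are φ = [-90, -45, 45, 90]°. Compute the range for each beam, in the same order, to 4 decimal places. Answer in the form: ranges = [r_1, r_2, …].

ranges = [1.2200, 0.6315, 2.3569, 4.2378]

beam 1: φ=-90°, α=300°
  dir = (cos 300°, sin 300°) = (0.5000, -0.8660); from cell (4,3)
  next x-line at t=1.2200, next y-line at t=0.3811; Δt_x=2.0000, Δt_y=1.1547
    y: enter (4,2) at t=0.3811
    x: enter (5,2) at t=1.2200 ← occupied
  → r_1 = 1.2200
beam 2: φ=-45°, α=345°
  dir = (cos 345°, sin 345°) = (0.9659, -0.2588); from cell (4,3)
  next x-line at t=0.6315, next y-line at t=1.2750; Δt_x=1.0353, Δt_y=3.8637
    x: enter (5,3) at t=0.6315 ← occupied
  → r_2 = 0.6315
beam 3: φ=45°, α=75°
  dir = (cos 75°, sin 75°) = (0.2588, 0.9659); from cell (4,3)
  next x-line at t=2.3569, next y-line at t=0.6936; Δt_x=3.8637, Δt_y=1.0353
    y: enter (4,4) at t=0.6936
    y: enter (4,5) at t=1.7289
    x: enter (5,5) at t=2.3569 ← occupied
  → r_3 = 2.3569
beam 4: φ=90°, α=120°
  dir = (cos 120°, sin 120°) = (-0.5000, 0.8660); from cell (4,3)
  next x-line at t=0.7800, next y-line at t=0.7736; Δt_x=2.0000, Δt_y=1.1547
    y: enter (4,4) at t=0.7736
    x: enter (3,4) at t=0.7800
    y: enter (3,5) at t=1.9283
    x: enter (2,5) at t=2.7800
    y: enter (2,6) at t=3.0831
    y: enter (2,7) at t=4.2378 ← occupied
  → r_4 = 4.2378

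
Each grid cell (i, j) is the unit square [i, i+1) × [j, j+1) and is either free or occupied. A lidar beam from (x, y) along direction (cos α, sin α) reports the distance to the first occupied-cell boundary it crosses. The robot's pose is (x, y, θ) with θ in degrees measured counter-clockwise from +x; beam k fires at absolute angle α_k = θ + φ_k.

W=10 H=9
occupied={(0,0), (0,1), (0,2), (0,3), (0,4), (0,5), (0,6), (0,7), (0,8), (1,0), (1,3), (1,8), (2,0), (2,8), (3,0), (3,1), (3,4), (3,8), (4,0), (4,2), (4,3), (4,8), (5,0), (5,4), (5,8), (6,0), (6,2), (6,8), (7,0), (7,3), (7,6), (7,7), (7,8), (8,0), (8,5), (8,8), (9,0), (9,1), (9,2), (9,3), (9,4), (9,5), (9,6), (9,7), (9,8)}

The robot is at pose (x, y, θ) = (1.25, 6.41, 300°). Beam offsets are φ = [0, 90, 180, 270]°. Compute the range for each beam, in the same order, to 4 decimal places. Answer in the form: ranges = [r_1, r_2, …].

beam 1: φ=0°, α=300°
  dir = (cos 300°, sin 300°) = (0.5000, -0.8660); from cell (1,6)
  next x-line at t=1.5000, next y-line at t=0.4734; Δt_x=2.0000, Δt_y=1.1547
    y: enter (1,5) at t=0.4734
    x: enter (2,5) at t=1.5000
    y: enter (2,4) at t=1.6281
    y: enter (2,3) at t=2.7828
    x: enter (3,3) at t=3.5000
    y: enter (3,2) at t=3.9375
    y: enter (3,1) at t=5.0922 ← occupied
  → r_1 = 5.0922
beam 2: φ=90°, α=30°
  dir = (cos 30°, sin 30°) = (0.8660, 0.5000); from cell (1,6)
  next x-line at t=0.8660, next y-line at t=1.1800; Δt_x=1.1547, Δt_y=2.0000
    x: enter (2,6) at t=0.8660
    y: enter (2,7) at t=1.1800
    x: enter (3,7) at t=2.0207
    x: enter (4,7) at t=3.1754
    y: enter (4,8) at t=3.1800 ← occupied
  → r_2 = 3.1800
beam 3: φ=180°, α=120°
  dir = (cos 120°, sin 120°) = (-0.5000, 0.8660); from cell (1,6)
  next x-line at t=0.5000, next y-line at t=0.6813; Δt_x=2.0000, Δt_y=1.1547
    x: enter (0,6) at t=0.5000 ← occupied
  → r_3 = 0.5000
beam 4: φ=270°, α=210°
  dir = (cos 210°, sin 210°) = (-0.8660, -0.5000); from cell (1,6)
  next x-line at t=0.2887, next y-line at t=0.8200; Δt_x=1.1547, Δt_y=2.0000
    x: enter (0,6) at t=0.2887 ← occupied
  → r_4 = 0.2887

ranges = [5.0922, 3.1800, 0.5000, 0.2887]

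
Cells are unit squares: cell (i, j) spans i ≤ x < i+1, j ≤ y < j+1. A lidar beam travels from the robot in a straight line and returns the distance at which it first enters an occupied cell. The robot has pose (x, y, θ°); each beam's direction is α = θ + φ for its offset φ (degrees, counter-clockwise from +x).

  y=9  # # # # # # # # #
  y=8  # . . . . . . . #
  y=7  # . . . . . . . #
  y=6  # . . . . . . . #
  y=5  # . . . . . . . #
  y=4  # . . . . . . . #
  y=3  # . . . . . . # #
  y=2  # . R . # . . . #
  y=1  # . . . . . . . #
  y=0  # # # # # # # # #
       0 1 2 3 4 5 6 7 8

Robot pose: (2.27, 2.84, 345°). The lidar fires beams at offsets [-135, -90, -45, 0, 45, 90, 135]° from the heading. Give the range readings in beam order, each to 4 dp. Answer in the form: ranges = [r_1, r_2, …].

beam 1: φ=-135°, α=210°
  dir = (cos 210°, sin 210°) = (-0.8660, -0.5000); from cell (2,2)
  next x-line at t=0.3118, next y-line at t=1.6800; Δt_x=1.1547, Δt_y=2.0000
    x: enter (1,2) at t=0.3118
    x: enter (0,2) at t=1.4665 ← occupied
  → r_1 = 1.4665
beam 2: φ=-90°, α=255°
  dir = (cos 255°, sin 255°) = (-0.2588, -0.9659); from cell (2,2)
  next x-line at t=1.0432, next y-line at t=0.8696; Δt_x=3.8637, Δt_y=1.0353
    y: enter (2,1) at t=0.8696
    x: enter (1,1) at t=1.0432
    y: enter (1,0) at t=1.9049 ← occupied
  → r_2 = 1.9049
beam 3: φ=-45°, α=300°
  dir = (cos 300°, sin 300°) = (0.5000, -0.8660); from cell (2,2)
  next x-line at t=1.4600, next y-line at t=0.9699; Δt_x=2.0000, Δt_y=1.1547
    y: enter (2,1) at t=0.9699
    x: enter (3,1) at t=1.4600
    y: enter (3,0) at t=2.1246 ← occupied
  → r_3 = 2.1246
beam 4: φ=0°, α=345°
  dir = (cos 345°, sin 345°) = (0.9659, -0.2588); from cell (2,2)
  next x-line at t=0.7558, next y-line at t=3.2455; Δt_x=1.0353, Δt_y=3.8637
    x: enter (3,2) at t=0.7558
    x: enter (4,2) at t=1.7910 ← occupied
  → r_4 = 1.7910
beam 5: φ=45°, α=30°
  dir = (cos 30°, sin 30°) = (0.8660, 0.5000); from cell (2,2)
  next x-line at t=0.8429, next y-line at t=0.3200; Δt_x=1.1547, Δt_y=2.0000
    y: enter (2,3) at t=0.3200
    x: enter (3,3) at t=0.8429
    x: enter (4,3) at t=1.9976
    y: enter (4,4) at t=2.3200
    x: enter (5,4) at t=3.1523
    x: enter (6,4) at t=4.3070
    y: enter (6,5) at t=4.3200
    x: enter (7,5) at t=5.4617
    y: enter (7,6) at t=6.3200
    x: enter (8,6) at t=6.6164 ← occupied
  → r_5 = 6.6164
beam 6: φ=90°, α=75°
  dir = (cos 75°, sin 75°) = (0.2588, 0.9659); from cell (2,2)
  next x-line at t=2.8205, next y-line at t=0.1656; Δt_x=3.8637, Δt_y=1.0353
    y: enter (2,3) at t=0.1656
    y: enter (2,4) at t=1.2009
    y: enter (2,5) at t=2.2362
    x: enter (3,5) at t=2.8205
    y: enter (3,6) at t=3.2715
    y: enter (3,7) at t=4.3067
    y: enter (3,8) at t=5.3420
    y: enter (3,9) at t=6.3773 ← occupied
  → r_6 = 6.3773
beam 7: φ=135°, α=120°
  dir = (cos 120°, sin 120°) = (-0.5000, 0.8660); from cell (2,2)
  next x-line at t=0.5400, next y-line at t=0.1848; Δt_x=2.0000, Δt_y=1.1547
    y: enter (2,3) at t=0.1848
    x: enter (1,3) at t=0.5400
    y: enter (1,4) at t=1.3395
    y: enter (1,5) at t=2.4942
    x: enter (0,5) at t=2.5400 ← occupied
  → r_7 = 2.5400

ranges = [1.4665, 1.9049, 2.1246, 1.7910, 6.6164, 6.3773, 2.5400]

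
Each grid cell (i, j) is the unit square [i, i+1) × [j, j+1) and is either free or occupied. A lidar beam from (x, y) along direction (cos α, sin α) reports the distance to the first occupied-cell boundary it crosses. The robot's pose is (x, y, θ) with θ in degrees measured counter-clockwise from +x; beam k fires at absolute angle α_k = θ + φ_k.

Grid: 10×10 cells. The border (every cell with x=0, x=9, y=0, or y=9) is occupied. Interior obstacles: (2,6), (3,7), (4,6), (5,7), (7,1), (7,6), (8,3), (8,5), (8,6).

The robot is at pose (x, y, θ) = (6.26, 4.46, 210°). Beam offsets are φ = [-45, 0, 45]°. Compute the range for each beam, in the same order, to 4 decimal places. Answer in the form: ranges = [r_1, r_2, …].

ranges = [5.4456, 6.0737, 3.5821]

beam 1: φ=-45°, α=165°
  d=(-0.9659,0.2588)  start (6,4)  tX=0.2692 tY=2.0864  stride 1/|dx|=1.0353 1/|dy|=3.8637
    cross x-line → (5,4), t=0.2692
    cross x-line → (4,4), t=1.3044
    cross y-line → (4,5), t=2.0864
    cross x-line → (3,5), t=2.3397
    cross x-line → (2,5), t=3.3750
    cross x-line → (1,5), t=4.4103
    cross x-line → (0,5), t=5.4456 (wall)
  → r_1 = 5.4456
beam 2: φ=0°, α=210°
  d=(-0.8660,-0.5000)  start (6,4)  tX=0.3002 tY=0.9200  stride 1/|dx|=1.1547 1/|dy|=2.0000
    cross x-line → (5,4), t=0.3002
    cross y-line → (5,3), t=0.9200
    cross x-line → (4,3), t=1.4549
    cross x-line → (3,3), t=2.6096
    cross y-line → (3,2), t=2.9200
    cross x-line → (2,2), t=3.7643
    cross x-line → (1,2), t=4.9190
    cross y-line → (1,1), t=4.9200
    cross x-line → (0,1), t=6.0737 (wall)
  → r_2 = 6.0737
beam 3: φ=45°, α=255°
  d=(-0.2588,-0.9659)  start (6,4)  tX=1.0046 tY=0.4762  stride 1/|dx|=3.8637 1/|dy|=1.0353
    cross y-line → (6,3), t=0.4762
    cross x-line → (5,3), t=1.0046
    cross y-line → (5,2), t=1.5115
    cross y-line → (5,1), t=2.5468
    cross y-line → (5,0), t=3.5821 (wall)
  → r_3 = 3.5821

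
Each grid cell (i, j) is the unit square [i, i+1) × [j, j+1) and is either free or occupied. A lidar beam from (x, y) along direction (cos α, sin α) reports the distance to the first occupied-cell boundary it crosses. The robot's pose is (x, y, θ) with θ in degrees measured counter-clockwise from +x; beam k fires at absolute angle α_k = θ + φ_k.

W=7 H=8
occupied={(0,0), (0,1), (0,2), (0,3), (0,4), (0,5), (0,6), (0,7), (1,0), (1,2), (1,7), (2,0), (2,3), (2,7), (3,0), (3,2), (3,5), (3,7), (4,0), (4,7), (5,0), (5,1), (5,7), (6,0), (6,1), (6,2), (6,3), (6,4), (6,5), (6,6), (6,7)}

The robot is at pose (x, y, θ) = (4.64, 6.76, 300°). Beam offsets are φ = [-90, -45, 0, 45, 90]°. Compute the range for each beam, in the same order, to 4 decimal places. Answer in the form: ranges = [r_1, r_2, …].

ranges = [1.5200, 3.8926, 2.7200, 1.4080, 0.4800]

beam 1: φ=-90°, α=210°
  dir = (cos 210°, sin 210°) = (-0.8660, -0.5000); from cell (4,6)
  next x-line at t=0.7390, next y-line at t=1.5200; Δt_x=1.1547, Δt_y=2.0000
    x: enter (3,6) at t=0.7390
    y: enter (3,5) at t=1.5200 ← occupied
  → r_1 = 1.5200
beam 2: φ=-45°, α=255°
  dir = (cos 255°, sin 255°) = (-0.2588, -0.9659); from cell (4,6)
  next x-line at t=2.4728, next y-line at t=0.7868; Δt_x=3.8637, Δt_y=1.0353
    y: enter (4,5) at t=0.7868
    y: enter (4,4) at t=1.8221
    x: enter (3,4) at t=2.4728
    y: enter (3,3) at t=2.8574
    y: enter (3,2) at t=3.8926 ← occupied
  → r_2 = 3.8926
beam 3: φ=0°, α=300°
  dir = (cos 300°, sin 300°) = (0.5000, -0.8660); from cell (4,6)
  next x-line at t=0.7200, next y-line at t=0.8776; Δt_x=2.0000, Δt_y=1.1547
    x: enter (5,6) at t=0.7200
    y: enter (5,5) at t=0.8776
    y: enter (5,4) at t=2.0323
    x: enter (6,4) at t=2.7200 ← occupied
  → r_3 = 2.7200
beam 4: φ=45°, α=345°
  dir = (cos 345°, sin 345°) = (0.9659, -0.2588); from cell (4,6)
  next x-line at t=0.3727, next y-line at t=2.9364; Δt_x=1.0353, Δt_y=3.8637
    x: enter (5,6) at t=0.3727
    x: enter (6,6) at t=1.4080 ← occupied
  → r_4 = 1.4080
beam 5: φ=90°, α=30°
  dir = (cos 30°, sin 30°) = (0.8660, 0.5000); from cell (4,6)
  next x-line at t=0.4157, next y-line at t=0.4800; Δt_x=1.1547, Δt_y=2.0000
    x: enter (5,6) at t=0.4157
    y: enter (5,7) at t=0.4800 ← occupied
  → r_5 = 0.4800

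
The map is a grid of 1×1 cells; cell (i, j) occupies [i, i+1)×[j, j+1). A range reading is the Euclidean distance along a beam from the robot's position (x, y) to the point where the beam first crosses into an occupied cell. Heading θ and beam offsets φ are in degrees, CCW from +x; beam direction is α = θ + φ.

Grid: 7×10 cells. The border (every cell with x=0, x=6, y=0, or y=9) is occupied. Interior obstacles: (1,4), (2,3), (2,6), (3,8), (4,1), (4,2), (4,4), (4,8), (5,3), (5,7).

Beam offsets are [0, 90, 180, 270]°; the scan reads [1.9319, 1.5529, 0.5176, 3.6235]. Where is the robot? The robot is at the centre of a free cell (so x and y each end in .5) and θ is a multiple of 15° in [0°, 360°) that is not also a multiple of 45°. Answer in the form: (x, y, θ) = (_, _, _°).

(x, y, θ) = (1.5, 7.5, 15°)

Candidates: 30 free-cell centres × 16 headings = 480 poses. Raycast each; keep the one whose scan matches to 4 dp.
  (2.5, 4.5, 285°): beam 1 = 0.5176 ≠ 1.9319 ✗
  (1.5, 5.5, 165°): beam 1 = 0.5176 ≠ 1.9319 ✗
  (3.5, 1.5, 255°): beam 1 = 0.5176 ≠ 1.9319 ✗
  (5.5, 5.5, 165°): beam 1 = 2.5882 ≠ 1.9319 ✗
  …
  (1.5, 7.5, 15°): r_1=1.9319, r_2=1.5529, r_3=0.5176, r_4=3.6235 — all match ✓
No second candidate reproduces the full scan.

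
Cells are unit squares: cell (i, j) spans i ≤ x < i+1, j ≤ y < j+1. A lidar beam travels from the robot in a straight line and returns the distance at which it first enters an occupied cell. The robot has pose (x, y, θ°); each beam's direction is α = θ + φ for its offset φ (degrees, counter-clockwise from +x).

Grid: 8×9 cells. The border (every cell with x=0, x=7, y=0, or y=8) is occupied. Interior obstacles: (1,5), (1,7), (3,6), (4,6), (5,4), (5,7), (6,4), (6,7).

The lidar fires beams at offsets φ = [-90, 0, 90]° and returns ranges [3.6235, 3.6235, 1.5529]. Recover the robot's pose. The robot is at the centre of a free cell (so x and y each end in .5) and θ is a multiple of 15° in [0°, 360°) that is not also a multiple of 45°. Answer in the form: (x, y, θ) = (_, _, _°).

Enumerate (i+0.5, j+0.5, θ) over the 34 free cells and 16 admissible headings. For each, cast all 3 beams and compare to the given ranges.
  (2.5, 3.5, 60°): beam 1 = 5.0000 ≠ 3.6235 ✗
  (2.5, 1.5, 210°): beam 1 = 3.0000 ≠ 3.6235 ✗
  (2.5, 7.5, 195°): beam 1 = 0.5176 ≠ 3.6235 ✗
  (5.5, 1.5, 195°): beam 1 = 4.6587 ≠ 3.6235 ✗
  …
  (4.5, 2.5, 195°): r_1=3.6235, r_2=3.6235, r_3=1.5529 — all match ✓
Only this pose fits every beam.

(x, y, θ) = (4.5, 2.5, 195°)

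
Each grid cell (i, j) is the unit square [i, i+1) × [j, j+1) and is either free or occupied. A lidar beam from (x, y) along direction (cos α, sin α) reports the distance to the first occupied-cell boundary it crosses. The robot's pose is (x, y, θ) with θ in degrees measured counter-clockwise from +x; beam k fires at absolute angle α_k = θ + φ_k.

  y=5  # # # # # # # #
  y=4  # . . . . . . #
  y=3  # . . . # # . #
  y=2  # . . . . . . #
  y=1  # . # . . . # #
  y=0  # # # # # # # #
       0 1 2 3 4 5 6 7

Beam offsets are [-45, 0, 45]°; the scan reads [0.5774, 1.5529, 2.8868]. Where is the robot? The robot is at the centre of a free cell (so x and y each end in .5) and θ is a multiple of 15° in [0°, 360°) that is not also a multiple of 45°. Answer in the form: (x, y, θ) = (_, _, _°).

Candidates: 20 free-cell centres × 16 headings = 320 poses. Raycast each; keep the one whose scan matches to 4 dp.
  (5.5, 1.5, 285°): beam 2 = 0.5176 ≠ 1.5529 ✗
  (5.5, 4.5, 120°): beam 1 = 0.5176 ≠ 0.5774 ✗
  (1.5, 2.5, 240°): beam 1 = 0.5176 ≠ 0.5774 ✗
  (6.5, 3.5, 285°): beam 1 = 2.8868 ≠ 0.5774 ✗
  (1.5, 1.5, 300°): beam 1 = 0.5176 ≠ 0.5774 ✗
  …
  (4.5, 1.5, 345°): r_1=0.5774, r_2=1.5529, r_3=2.8868 — all match ✓
No second candidate reproduces the full scan.

(x, y, θ) = (4.5, 1.5, 345°)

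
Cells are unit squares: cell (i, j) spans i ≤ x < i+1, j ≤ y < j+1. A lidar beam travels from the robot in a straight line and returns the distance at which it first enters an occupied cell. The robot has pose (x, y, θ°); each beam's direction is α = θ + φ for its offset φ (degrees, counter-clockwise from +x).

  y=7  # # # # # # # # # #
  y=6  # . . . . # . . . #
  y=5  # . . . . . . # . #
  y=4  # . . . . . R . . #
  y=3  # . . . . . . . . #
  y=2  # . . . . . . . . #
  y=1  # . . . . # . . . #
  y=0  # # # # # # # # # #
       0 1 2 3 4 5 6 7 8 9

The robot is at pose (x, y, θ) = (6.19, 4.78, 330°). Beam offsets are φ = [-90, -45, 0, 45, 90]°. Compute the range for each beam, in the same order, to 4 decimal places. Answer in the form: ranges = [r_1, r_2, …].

beam 1: φ=-90°, α=240°
  cosα=-0.5000 sinα=-0.8660 | (6,4) | tMaxX 0.3800 tMaxY 0.9007 | tΔX 2.0000 tΔY 1.1547
    t=0.3800 [x] (5,4)
    t=0.9007 [y] (5,3)
    t=2.0554 [y] (5,2)
    t=2.3800 [x] (4,2)
    t=3.2101 [y] (4,1)
    t=4.3648 [y] (4,0) — stop
  → r_1 = 4.3648
beam 2: φ=-45°, α=285°
  cosα=0.2588 sinα=-0.9659 | (6,4) | tMaxX 3.1296 tMaxY 0.8075 | tΔX 3.8637 tΔY 1.0353
    t=0.8075 [y] (6,3)
    t=1.8428 [y] (6,2)
    t=2.8781 [y] (6,1)
    t=3.1296 [x] (7,1)
    t=3.9133 [y] (7,0) — stop
  → r_2 = 3.9133
beam 3: φ=0°, α=330°
  cosα=0.8660 sinα=-0.5000 | (6,4) | tMaxX 0.9353 tMaxY 1.5600 | tΔX 1.1547 tΔY 2.0000
    t=0.9353 [x] (7,4)
    t=1.5600 [y] (7,3)
    t=2.0900 [x] (8,3)
    t=3.2447 [x] (9,3) — stop
  → r_3 = 3.2447
beam 4: φ=45°, α=15°
  cosα=0.9659 sinα=0.2588 | (6,4) | tMaxX 0.8386 tMaxY 0.8500 | tΔX 1.0353 tΔY 3.8637
    t=0.8386 [x] (7,4)
    t=0.8500 [y] (7,5) — stop
  → r_4 = 0.8500
beam 5: φ=90°, α=60°
  cosα=0.5000 sinα=0.8660 | (6,4) | tMaxX 1.6200 tMaxY 0.2540 | tΔX 2.0000 tΔY 1.1547
    t=0.2540 [y] (6,5)
    t=1.4087 [y] (6,6)
    t=1.6200 [x] (7,6)
    t=2.5634 [y] (7,7) — stop
  → r_5 = 2.5634

ranges = [4.3648, 3.9133, 3.2447, 0.8500, 2.5634]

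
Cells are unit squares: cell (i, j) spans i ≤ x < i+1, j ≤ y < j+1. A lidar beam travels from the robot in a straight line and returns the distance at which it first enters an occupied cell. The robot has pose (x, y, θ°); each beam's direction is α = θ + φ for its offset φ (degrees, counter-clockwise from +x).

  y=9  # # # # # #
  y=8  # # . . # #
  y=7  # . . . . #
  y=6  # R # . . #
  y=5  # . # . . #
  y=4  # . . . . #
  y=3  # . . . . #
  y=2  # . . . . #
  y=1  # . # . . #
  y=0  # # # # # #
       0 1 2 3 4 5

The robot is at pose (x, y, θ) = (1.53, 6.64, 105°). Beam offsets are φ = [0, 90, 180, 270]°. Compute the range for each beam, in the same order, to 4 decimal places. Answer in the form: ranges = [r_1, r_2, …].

beam 1: φ=0°, α=105°
  cosα=-0.2588 sinα=0.9659 | (1,6) | tMaxX 2.0478 tMaxY 0.3727 | tΔX 3.8637 tΔY 1.0353
    t=0.3727 [y] (1,7)
    t=1.4080 [y] (1,8) — stop
  → r_1 = 1.4080
beam 2: φ=90°, α=195°
  cosα=-0.9659 sinα=-0.2588 | (1,6) | tMaxX 0.5487 tMaxY 2.4728 | tΔX 1.0353 tΔY 3.8637
    t=0.5487 [x] (0,6) — stop
  → r_2 = 0.5487
beam 3: φ=180°, α=285°
  cosα=0.2588 sinα=-0.9659 | (1,6) | tMaxX 1.8159 tMaxY 0.6626 | tΔX 3.8637 tΔY 1.0353
    t=0.6626 [y] (1,5)
    t=1.6979 [y] (1,4)
    t=1.8159 [x] (2,4)
    t=2.7331 [y] (2,3)
    t=3.7684 [y] (2,2)
    t=4.8037 [y] (2,1) — stop
  → r_3 = 4.8037
beam 4: φ=270°, α=15°
  cosα=0.9659 sinα=0.2588 | (1,6) | tMaxX 0.4866 tMaxY 1.3909 | tΔX 1.0353 tΔY 3.8637
    t=0.4866 [x] (2,6) — stop
  → r_4 = 0.4866

ranges = [1.4080, 0.5487, 4.8037, 0.4866]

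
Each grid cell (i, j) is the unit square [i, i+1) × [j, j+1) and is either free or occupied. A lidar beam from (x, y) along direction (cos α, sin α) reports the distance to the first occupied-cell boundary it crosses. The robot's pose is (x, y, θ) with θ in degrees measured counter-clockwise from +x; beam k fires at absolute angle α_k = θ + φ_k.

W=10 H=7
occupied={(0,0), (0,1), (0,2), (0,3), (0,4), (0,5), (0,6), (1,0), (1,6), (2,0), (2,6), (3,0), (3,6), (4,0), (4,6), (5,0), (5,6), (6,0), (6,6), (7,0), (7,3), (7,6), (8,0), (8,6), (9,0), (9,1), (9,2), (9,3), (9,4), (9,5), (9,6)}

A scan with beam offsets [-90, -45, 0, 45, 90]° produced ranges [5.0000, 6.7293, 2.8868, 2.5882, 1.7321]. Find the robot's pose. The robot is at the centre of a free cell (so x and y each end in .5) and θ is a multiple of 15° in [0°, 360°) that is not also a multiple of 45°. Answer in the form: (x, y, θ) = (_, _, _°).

(x, y, θ) = (2.5, 3.5, 60°)

Candidates: 39 free-cell centres × 16 headings = 624 poses. Raycast each; keep the one whose scan matches to 4 dp.
  (8.5, 1.5, 30°): beam 1 = 0.5774 ≠ 5.0000 ✗
  (4.5, 5.5, 210°): beam 1 = 0.5774 ≠ 5.0000 ✗
  (5.5, 4.5, 165°): beam 1 = 1.5529 ≠ 5.0000 ✗
  (6.5, 4.5, 15°): beam 1 = 3.6235 ≠ 5.0000 ✗
  …
  (2.5, 3.5, 60°): r_1=5.0000, r_2=6.7293, r_3=2.8868, r_4=2.5882, r_5=1.7321 — all match ✓
Unique over the lattice → pose = (2.5, 3.5, 60°).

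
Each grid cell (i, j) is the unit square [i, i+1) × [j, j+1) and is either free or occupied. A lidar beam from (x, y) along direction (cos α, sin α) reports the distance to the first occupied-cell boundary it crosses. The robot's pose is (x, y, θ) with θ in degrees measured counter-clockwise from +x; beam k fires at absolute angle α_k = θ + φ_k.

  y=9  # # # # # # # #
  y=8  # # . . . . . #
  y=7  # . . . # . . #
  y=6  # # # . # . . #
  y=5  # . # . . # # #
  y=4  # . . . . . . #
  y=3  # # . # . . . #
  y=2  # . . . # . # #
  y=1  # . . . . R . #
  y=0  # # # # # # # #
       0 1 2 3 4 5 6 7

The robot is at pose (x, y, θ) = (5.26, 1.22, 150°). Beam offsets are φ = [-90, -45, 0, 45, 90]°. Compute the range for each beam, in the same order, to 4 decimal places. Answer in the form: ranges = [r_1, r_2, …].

ranges = [1.4800, 1.0046, 3.7643, 0.8500, 0.2540]

beam 1: φ=-90°, α=60°
  dir = (cos 60°, sin 60°) = (0.5000, 0.8660); from cell (5,1)
  next x-line at t=1.4800, next y-line at t=0.9007; Δt_x=2.0000, Δt_y=1.1547
    y: enter (5,2) at t=0.9007
    x: enter (6,2) at t=1.4800 ← occupied
  → r_1 = 1.4800
beam 2: φ=-45°, α=105°
  dir = (cos 105°, sin 105°) = (-0.2588, 0.9659); from cell (5,1)
  next x-line at t=1.0046, next y-line at t=0.8075; Δt_x=3.8637, Δt_y=1.0353
    y: enter (5,2) at t=0.8075
    x: enter (4,2) at t=1.0046 ← occupied
  → r_2 = 1.0046
beam 3: φ=0°, α=150°
  dir = (cos 150°, sin 150°) = (-0.8660, 0.5000); from cell (5,1)
  next x-line at t=0.3002, next y-line at t=1.5600; Δt_x=1.1547, Δt_y=2.0000
    x: enter (4,1) at t=0.3002
    x: enter (3,1) at t=1.4549
    y: enter (3,2) at t=1.5600
    x: enter (2,2) at t=2.6096
    y: enter (2,3) at t=3.5600
    x: enter (1,3) at t=3.7643 ← occupied
  → r_3 = 3.7643
beam 4: φ=45°, α=195°
  dir = (cos 195°, sin 195°) = (-0.9659, -0.2588); from cell (5,1)
  next x-line at t=0.2692, next y-line at t=0.8500; Δt_x=1.0353, Δt_y=3.8637
    x: enter (4,1) at t=0.2692
    y: enter (4,0) at t=0.8500 ← occupied
  → r_4 = 0.8500
beam 5: φ=90°, α=240°
  dir = (cos 240°, sin 240°) = (-0.5000, -0.8660); from cell (5,1)
  next x-line at t=0.5200, next y-line at t=0.2540; Δt_x=2.0000, Δt_y=1.1547
    y: enter (5,0) at t=0.2540 ← occupied
  → r_5 = 0.2540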